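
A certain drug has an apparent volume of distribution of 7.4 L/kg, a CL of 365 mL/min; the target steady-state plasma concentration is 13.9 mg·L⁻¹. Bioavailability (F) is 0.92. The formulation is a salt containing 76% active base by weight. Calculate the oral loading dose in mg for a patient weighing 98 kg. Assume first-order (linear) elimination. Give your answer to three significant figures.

Vd(total) = 98 kg × 7.4 L/kg = 725.2 L
LD = Vd × C / F / S = 725.2 × 13.90 / 0.92 / 0.76 = 14420 mg

14400 mg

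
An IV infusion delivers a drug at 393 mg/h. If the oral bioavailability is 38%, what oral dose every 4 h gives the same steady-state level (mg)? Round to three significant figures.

4140 mg

To maintain the same Css, the systemic dosing rate must be unchanged: F·D/τ = infusion rate.
D = rate × τ / F = 393 × 4 / 0.38 = 4137 mg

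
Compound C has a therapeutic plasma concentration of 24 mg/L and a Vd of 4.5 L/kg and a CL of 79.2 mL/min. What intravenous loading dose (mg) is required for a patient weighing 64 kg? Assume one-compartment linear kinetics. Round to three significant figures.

6910 mg

Vd(total) = 64 kg × 4.5 L/kg = 288.0 L
LD = Vd × C = 288.0 × 24.00 = 6912 mg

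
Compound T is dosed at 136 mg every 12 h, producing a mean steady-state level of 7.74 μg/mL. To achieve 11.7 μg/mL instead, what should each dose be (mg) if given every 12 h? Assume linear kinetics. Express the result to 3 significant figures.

For first-order elimination, Css ∝ F·D/(CL·τ); F and CL are unchanged, so Css ∝ D/τ.
D₂ = D₁ × (Css,target / Css,current) = 136 × 11.7/7.74 = 205.6 mg

206 mg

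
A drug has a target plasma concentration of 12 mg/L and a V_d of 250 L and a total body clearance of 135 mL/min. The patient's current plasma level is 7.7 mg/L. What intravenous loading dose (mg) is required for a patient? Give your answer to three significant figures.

1080 mg

The loading dose fills Vd to the target concentration.
Concentration deficit ΔC = 12 − 7.7 = 4.300 mg/L
LD = Vd × ΔC = 250.0 × 4.300 = 1075 mg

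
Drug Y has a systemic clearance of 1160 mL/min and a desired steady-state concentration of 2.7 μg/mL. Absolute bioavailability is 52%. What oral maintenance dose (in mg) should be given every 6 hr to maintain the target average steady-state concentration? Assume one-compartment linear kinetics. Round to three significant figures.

2170 mg

CL = 1160 mL/min = 1160 × 0.06 = 69.60 L/h
At steady state, dose per interval replaces the amount cleared in that interval: F·D/τ = CL·Css.
D = CL × Css × τ / F = 69.60 × 2.7 × 6 / 0.52 = 2168 mg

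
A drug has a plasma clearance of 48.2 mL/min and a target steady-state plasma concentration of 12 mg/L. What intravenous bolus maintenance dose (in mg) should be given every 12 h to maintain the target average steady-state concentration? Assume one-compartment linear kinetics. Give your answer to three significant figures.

416 mg

CL = 48.2 mL/min × 60/1000 = 2.892 L/h
D = CL × Css × τ = 2.892 × 12 × 12 = 416.4 mg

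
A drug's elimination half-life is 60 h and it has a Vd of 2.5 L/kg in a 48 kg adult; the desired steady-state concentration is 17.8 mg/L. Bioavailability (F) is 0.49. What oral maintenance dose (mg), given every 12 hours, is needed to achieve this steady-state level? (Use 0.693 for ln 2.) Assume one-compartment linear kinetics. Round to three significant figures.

Vd = 2.5 L/kg × 48 kg = 120.0 L
CL = 0.693 × Vd / t½ = 0.693 × 120.0 / 60 = 1.386 L/h
D = CL × Css × τ / F = 1.386 × 17.8 × 12 / 0.49 = 604.2 mg

604 mg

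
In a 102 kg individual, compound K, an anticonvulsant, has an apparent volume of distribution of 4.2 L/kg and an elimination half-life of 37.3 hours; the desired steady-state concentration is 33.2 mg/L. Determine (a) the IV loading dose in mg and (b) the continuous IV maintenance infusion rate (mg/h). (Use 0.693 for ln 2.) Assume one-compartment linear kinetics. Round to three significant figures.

Vd(total) = 102 kg × 4.2 L/kg = 428.4 L
LD = Vd × C = 428.4 × 33.2 = 14220 mg
CL = 0.693 × Vd / t½ = 0.693 × 428.4 / 37.3 = 7.959 L/h
Infusion rate = CL × Css = 7.959 × 33.2 = 264.2 mg/h

(a) 14200 mg; (b) 264 mg/h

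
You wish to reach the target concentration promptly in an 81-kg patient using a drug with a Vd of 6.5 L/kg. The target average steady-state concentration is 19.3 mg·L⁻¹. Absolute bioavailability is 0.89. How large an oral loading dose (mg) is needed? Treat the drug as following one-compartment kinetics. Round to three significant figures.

Vd = 6.5 L/kg × 81 kg = 526.5 L
LD = Vd × C / F = 526.5 × 19.30 / 0.89 = 11420 mg

11400 mg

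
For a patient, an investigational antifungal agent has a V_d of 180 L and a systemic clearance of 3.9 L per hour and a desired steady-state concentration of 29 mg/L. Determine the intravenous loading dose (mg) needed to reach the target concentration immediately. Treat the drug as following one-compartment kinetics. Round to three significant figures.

5220 mg

The loading dose fills Vd to the target concentration.
LD = Vd × C = 180.0 × 29.00 = 5220 mg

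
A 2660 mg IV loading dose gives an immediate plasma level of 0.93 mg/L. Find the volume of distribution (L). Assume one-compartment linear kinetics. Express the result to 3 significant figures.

2860 L

Immediately after an IV bolus, C₀ = Dose / Vd, so Vd = Dose / C₀.
Vd = 2660 / 0.93 = 2860 L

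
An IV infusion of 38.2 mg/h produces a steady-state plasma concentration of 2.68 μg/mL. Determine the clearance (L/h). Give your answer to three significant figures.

14.3 L/h

At steady state, infusion rate = CL × Css, so CL = rate / Css.
CL = 38.2 / 2.68 = 14.25 L/h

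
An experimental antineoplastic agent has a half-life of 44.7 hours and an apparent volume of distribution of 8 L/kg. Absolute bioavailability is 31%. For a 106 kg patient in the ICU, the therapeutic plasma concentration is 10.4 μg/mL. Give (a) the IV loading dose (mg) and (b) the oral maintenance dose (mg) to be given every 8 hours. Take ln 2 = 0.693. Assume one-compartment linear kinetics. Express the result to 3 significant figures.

(a) 8820 mg; (b) 3530 mg

Vd = 8 L/kg × 106 kg = 848.0 L
LD = Vd × C = 848.0 × 10.4 = 8819 mg
CL = 0.693 × Vd / t½ = 0.693 × 848.0 / 44.7 = 13.15 L/h
D = CL × Css × τ / F = 13.15 × 10.4 × 8 / 0.31 = 3529 mg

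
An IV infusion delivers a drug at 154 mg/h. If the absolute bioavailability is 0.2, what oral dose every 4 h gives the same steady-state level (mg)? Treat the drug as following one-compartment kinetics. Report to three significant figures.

To maintain the same Css, the systemic dosing rate must be unchanged: F·D/τ = infusion rate.
D = rate × τ / F = 154 × 4 / 0.2 = 3080 mg

3080 mg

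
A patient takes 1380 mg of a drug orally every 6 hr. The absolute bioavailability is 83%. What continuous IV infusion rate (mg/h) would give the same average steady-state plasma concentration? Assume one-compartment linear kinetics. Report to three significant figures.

Equivalent systemic input: infusion rate = F·D/τ.
Rate = 0.83 × 1380 / 6 = 190.9 mg/h

191 mg/h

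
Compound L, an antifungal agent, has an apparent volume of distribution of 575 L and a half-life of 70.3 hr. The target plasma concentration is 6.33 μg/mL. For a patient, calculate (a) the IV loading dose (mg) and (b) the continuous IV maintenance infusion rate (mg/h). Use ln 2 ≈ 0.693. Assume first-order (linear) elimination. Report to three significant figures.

(a) 3640 mg; (b) 35.9 mg/h

LD = Vd × C = 575.0 × 6.33 = 3640 mg
CL = 0.693 × Vd / t½ = 0.693 × 575.0 / 70.3 = 5.668 L/h
Infusion rate = CL × Css = 5.668 × 6.33 = 35.88 mg/h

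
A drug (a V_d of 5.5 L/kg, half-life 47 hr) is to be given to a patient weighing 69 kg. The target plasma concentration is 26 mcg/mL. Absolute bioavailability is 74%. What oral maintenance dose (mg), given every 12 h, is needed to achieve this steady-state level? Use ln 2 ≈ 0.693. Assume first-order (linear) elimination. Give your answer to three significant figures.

Total Vd = 5.5 × 69 = 379.5 L
k = 0.693/47 = 0.01474 h⁻¹, so CL = k·Vd = 0.01474 × 379.5 = 5.594 L/h
D = CL × Css × τ / F = 5.594 × 26 × 12 / 0.74 = 2359 mg

2360 mg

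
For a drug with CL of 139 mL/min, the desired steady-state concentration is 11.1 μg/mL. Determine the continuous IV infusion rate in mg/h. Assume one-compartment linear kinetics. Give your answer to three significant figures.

92.6 mg/h

CL = 139 mL/min × 60/1000 = 8.340 L/h
At steady state, infusion rate equals elimination rate: rate in = CL × Css.
R₀ = 8.340 × 11.1 = 92.57 mg/h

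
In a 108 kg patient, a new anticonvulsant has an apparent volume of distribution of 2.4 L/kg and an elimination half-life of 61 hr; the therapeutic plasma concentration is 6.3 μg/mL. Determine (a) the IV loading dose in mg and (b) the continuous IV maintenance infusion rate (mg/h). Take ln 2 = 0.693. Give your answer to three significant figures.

(a) 1630 mg; (b) 18.6 mg/h

Total Vd = 2.4 × 108 = 259.2 L
LD = Vd × C = 259.2 × 6.3 = 1633 mg
CL = 0.693 × Vd / t½ = 0.693 × 259.2 / 61 = 2.945 L/h
Infusion rate = CL × Css = 2.945 × 6.3 = 18.55 mg/h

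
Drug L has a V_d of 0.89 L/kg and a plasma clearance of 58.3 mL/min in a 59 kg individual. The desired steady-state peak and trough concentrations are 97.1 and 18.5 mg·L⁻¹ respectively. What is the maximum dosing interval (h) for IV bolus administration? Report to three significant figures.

Vd(total) = 59 kg × 0.89 L/kg = 52.51 L
Convert clearance: 58.3 mL/min × 60 min/h ÷ 1000 mL/L = 3.498 L/h
k = CL / Vd = 3.498 / 52.51 = 0.06662 h⁻¹
Between IV bolus doses, concentration decays as C = C₀·e^(−kτ), so C_peak/C_trough = e^(kτ).
τ_max = ln(C_peak/C_trough) / k = ln(97.1/18.5) / 0.06662 = 1.658 / 0.06662 = 24.89 h

24.9 h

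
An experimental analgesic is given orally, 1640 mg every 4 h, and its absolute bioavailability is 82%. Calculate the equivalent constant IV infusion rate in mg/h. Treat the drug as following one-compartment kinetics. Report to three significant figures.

336 mg/h

Equivalent systemic input: infusion rate = F·D/τ.
Rate = 0.82 × 1640 / 4 = 336.2 mg/h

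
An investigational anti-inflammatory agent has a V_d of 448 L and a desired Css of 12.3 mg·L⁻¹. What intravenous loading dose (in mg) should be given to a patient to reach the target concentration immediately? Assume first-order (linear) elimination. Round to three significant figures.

5510 mg

The loading dose fills Vd to the target concentration.
LD = Vd × C = 448.0 × 12.30 = 5510 mg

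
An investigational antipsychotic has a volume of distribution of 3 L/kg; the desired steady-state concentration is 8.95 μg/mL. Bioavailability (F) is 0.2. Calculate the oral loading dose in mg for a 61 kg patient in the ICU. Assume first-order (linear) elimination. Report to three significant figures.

Vd(total) = 61 kg × 3 L/kg = 183.0 L
The loading dose fills Vd to the target concentration.
LD = Vd × C / F = 183.0 × 8.950 / 0.2 = 8189 mg

8190 mg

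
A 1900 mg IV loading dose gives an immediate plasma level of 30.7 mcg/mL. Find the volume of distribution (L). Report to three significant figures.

Immediately after an IV bolus, C₀ = Dose / Vd, so Vd = Dose / C₀.
Vd = 1900 / 30.7 = 61.89 L

61.9 L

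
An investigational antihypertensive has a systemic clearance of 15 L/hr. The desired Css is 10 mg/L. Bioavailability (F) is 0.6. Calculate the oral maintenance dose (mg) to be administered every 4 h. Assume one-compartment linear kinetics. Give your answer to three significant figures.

1000 mg

D = CL × Css × τ / F = 15.00 × 10 × 4 / 0.6 = 1000 mg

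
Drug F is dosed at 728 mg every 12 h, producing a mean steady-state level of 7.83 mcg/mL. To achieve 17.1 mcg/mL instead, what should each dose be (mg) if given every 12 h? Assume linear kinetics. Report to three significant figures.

1590 mg

For first-order elimination, Css ∝ F·D/(CL·τ); F and CL are unchanged, so Css ∝ D/τ.
D₂ = D₁ × (Css,target / Css,current) = 728 × 17.1/7.83 = 1590 mg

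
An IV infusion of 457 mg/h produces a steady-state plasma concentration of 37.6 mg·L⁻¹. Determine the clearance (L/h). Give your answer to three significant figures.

At steady state, infusion rate = CL × Css, so CL = rate / Css.
CL = 457 / 37.6 = 12.15 L/h

12.2 L/h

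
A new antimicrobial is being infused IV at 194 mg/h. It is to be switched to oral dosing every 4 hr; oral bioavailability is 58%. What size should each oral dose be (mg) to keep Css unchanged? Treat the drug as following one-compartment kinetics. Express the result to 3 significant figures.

To maintain the same Css, the systemic dosing rate must be unchanged: F·D/τ = infusion rate.
D = rate × τ / F = 194 × 4 / 0.58 = 1338 mg

1340 mg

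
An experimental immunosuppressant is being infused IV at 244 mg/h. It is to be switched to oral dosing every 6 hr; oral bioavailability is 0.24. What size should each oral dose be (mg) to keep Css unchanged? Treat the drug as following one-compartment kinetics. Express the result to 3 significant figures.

To maintain the same Css, the systemic dosing rate must be unchanged: F·D/τ = infusion rate.
D = rate × τ / F = 244 × 6 / 0.24 = 6100 mg

6100 mg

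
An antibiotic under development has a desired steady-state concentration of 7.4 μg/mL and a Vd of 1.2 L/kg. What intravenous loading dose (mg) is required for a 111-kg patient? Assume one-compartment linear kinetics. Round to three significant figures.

986 mg

Vd(total) = 111 kg × 1.2 L/kg = 133.2 L
LD = Vd × C = 133.2 × 7.400 = 985.7 mg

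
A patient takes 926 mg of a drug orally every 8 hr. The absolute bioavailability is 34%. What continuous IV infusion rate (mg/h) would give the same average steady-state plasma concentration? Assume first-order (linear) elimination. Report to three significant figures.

39.4 mg/h

Equivalent systemic input: infusion rate = F·D/τ.
Rate = 0.34 × 926 / 8 = 39.36 mg/h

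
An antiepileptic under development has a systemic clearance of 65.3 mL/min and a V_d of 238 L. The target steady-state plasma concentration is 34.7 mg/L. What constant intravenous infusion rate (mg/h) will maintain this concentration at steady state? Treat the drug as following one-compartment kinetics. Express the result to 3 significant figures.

136 mg/h

CL = 65.3 mL/min × 60/1000 = 3.918 L/h
Rate = CL × Css = 3.918 × 34.7 = 136.0 mg/h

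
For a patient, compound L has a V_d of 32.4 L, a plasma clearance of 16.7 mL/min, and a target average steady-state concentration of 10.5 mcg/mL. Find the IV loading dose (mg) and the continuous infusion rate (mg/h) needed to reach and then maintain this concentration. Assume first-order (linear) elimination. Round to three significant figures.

Loading: fill Vd to C_target → 32.40 L × 10.5 mg/L = 340.2 mg
CL = 16.7 mL/min × 60/1000 = 1.002 L/h
Maintenance: replace elimination → rate = CL × Css = 1.002 × 10.5 = 10.52 mg/h

(a) 340 mg; (b) 10.5 mg/h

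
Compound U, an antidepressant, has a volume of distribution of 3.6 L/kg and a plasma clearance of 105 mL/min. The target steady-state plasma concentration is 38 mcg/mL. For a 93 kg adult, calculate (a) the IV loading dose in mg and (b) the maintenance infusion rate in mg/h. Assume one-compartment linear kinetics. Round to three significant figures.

(a) 12700 mg; (b) 239 mg/h

Vd(total) = 93 kg × 3.6 L/kg = 334.8 L
LD = Vd · C_target = 334.8 × 38 = 12720 mg
CL = 105 mL/min × 60/1000 = 6.300 L/h
Maintenance infusion rate = CL × Css = 6.300 × 38 = 239.4 mg/h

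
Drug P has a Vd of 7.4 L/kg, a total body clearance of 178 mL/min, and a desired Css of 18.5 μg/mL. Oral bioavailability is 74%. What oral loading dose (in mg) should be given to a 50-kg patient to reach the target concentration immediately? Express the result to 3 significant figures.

9250 mg

Total Vd = 7.4 × 50 = 370.0 L
LD = Vd × C / F = 370.0 × 18.50 / 0.74 = 9250 mg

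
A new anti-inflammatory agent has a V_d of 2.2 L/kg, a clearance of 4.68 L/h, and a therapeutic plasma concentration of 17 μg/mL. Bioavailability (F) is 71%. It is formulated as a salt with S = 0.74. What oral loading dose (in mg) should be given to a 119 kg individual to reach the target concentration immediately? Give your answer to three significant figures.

8470 mg

Vd(total) = 119 kg × 2.2 L/kg = 261.8 L
LD = Vd × C / F / S = 261.8 × 17.00 / 0.71 / 0.74 = 8471 mg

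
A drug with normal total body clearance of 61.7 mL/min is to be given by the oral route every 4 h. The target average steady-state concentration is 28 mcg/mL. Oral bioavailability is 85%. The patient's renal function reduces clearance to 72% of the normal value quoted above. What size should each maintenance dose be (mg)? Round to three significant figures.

CL = 61.7 mL/min = 61.7 × 0.06 = 3.702 L/h
Patient clearance = 0.72 × 3.702 = 2.665 L/h
At steady state, dose per interval replaces the amount cleared in that interval: F·D/τ = CL·Css.
D = CL × Css × τ / F = 2.665 × 28 × 4 / 0.85 = 351.2 mg

351 mg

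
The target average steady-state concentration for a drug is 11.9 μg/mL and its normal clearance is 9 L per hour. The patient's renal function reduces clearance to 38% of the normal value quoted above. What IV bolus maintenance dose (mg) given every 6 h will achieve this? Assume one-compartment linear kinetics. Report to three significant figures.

Patient clearance = 0.38 × 9.000 = 3.420 L/h
D = CL × Css × τ = 3.420 × 11.9 × 6 = 244.2 mg

244 mg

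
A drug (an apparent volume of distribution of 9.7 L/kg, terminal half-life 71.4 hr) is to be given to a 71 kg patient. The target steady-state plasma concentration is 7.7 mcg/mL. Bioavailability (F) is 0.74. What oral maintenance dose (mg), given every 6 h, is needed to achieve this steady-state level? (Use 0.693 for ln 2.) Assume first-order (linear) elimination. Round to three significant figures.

Vd = 9.7 L/kg × 71 kg = 688.7 L
CL = ln 2 · Vd / t½ = 0.693 × 688.7 / 71.4 = 6.684 L/h
D = CL × Css × τ / F = 6.684 × 7.7 × 6 / 0.74 = 417.3 mg

417 mg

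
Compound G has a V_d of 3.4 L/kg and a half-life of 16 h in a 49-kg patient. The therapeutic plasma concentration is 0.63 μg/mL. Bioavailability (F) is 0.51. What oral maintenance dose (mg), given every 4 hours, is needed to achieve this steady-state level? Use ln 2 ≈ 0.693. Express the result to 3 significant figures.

35.7 mg

Vd(total) = 49 kg × 3.4 L/kg = 166.6 L
k = 0.693/16 = 0.04331 h⁻¹, so CL = k·Vd = 0.04331 × 166.6 = 7.215 L/h
D = CL × Css × τ / F = 7.215 × 0.63 × 4 / 0.51 = 35.65 mg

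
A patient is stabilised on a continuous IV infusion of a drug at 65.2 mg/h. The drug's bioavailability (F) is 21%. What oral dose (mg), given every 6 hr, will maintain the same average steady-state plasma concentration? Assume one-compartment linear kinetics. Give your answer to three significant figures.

1860 mg

To maintain the same Css, the systemic dosing rate must be unchanged: F·D/τ = infusion rate.
D = rate × τ / F = 65.2 × 6 / 0.21 = 1863 mg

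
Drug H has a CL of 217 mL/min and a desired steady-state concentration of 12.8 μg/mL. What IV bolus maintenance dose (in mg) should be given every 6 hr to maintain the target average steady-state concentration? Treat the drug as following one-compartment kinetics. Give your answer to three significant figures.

1000 mg

Convert clearance: 217 mL/min × 60 min/h ÷ 1000 mL/L = 13.02 L/h
D = CL × Css × τ = 13.02 × 12.8 × 6 = 999.9 mg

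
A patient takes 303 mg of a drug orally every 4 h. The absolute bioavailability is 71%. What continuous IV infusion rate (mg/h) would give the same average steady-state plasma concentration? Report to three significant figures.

Equivalent systemic input: infusion rate = F·D/τ.
Rate = 0.71 × 303 / 4 = 53.78 mg/h

53.8 mg/h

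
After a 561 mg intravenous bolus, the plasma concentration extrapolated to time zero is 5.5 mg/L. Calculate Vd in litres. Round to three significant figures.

102 L

Immediately after an IV bolus, C₀ = Dose / Vd, so Vd = Dose / C₀.
Vd = 561 / 5.5 = 102.0 L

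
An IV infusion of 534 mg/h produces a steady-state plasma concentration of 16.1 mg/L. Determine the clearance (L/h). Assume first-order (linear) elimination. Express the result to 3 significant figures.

At steady state, infusion rate = CL × Css, so CL = rate / Css.
CL = 534 / 16.1 = 33.17 L/h

33.2 L/h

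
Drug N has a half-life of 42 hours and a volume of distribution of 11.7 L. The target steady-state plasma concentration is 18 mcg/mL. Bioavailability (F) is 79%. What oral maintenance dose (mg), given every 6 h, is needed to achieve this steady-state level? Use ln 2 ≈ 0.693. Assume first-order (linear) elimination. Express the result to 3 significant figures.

k = 0.693/42 = 0.01650 h⁻¹, so CL = k·Vd = 0.01650 × 11.70 = 0.1931 L/h
D = CL × Css × τ / F = 0.1931 × 18 × 6 / 0.79 = 26.40 mg

26.4 mg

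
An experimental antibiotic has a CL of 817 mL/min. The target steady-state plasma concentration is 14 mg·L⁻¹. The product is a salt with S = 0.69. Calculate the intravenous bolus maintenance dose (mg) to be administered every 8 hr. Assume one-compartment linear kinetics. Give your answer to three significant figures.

CL = 817 mL/min × 60/1000 = 49.02 L/h
D = CL × Css × τ / S = 49.02 × 14 × 8 / 0.69 = 7957 mg

7960 mg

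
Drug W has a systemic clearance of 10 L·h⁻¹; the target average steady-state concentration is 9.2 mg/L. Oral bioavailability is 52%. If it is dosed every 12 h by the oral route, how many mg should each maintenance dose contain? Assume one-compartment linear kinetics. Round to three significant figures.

D = CL × Css × τ / F = 10.00 × 9.2 × 12 / 0.52 = 2123 mg

2120 mg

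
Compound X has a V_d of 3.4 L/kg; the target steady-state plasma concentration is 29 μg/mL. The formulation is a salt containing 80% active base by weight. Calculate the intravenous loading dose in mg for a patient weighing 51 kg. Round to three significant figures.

Total Vd = 3.4 × 51 = 173.4 L
LD = Vd × C / S = 173.4 × 29.00 / 0.8 = 6286 mg

6290 mg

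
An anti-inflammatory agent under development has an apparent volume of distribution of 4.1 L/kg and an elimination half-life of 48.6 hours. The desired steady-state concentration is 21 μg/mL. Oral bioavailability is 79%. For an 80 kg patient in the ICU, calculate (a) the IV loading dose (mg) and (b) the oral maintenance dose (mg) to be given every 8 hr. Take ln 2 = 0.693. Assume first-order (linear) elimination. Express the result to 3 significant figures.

(a) 6890 mg; (b) 995 mg

Vd = 4.1 L/kg × 80 kg = 328.0 L
LD = Vd × C = 328.0 × 21 = 6888 mg
CL = 0.693 × Vd / t½ = 0.693 × 328.0 / 48.6 = 4.677 L/h
D = CL × Css × τ / F = 4.677 × 21 × 8 / 0.79 = 994.6 mg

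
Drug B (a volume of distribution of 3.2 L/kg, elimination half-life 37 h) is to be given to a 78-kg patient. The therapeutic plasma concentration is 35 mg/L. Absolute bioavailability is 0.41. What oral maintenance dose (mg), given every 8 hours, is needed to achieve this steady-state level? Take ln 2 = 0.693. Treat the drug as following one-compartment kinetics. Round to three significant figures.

3190 mg

Total Vd = 3.2 × 78 = 249.6 L
CL = ln 2 · Vd / t½ = 0.693 × 249.6 / 37 = 4.675 L/h
D = CL × Css × τ / F = 4.675 × 35 × 8 / 0.41 = 3193 mg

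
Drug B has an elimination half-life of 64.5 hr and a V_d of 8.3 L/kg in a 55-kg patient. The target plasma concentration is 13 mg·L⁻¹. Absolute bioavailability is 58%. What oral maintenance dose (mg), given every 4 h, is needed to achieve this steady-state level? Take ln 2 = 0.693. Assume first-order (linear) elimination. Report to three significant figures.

440 mg

Vd = 8.3 L/kg × 55 kg = 456.5 L
k = 0.693/64.5 = 0.01074 h⁻¹, so CL = k·Vd = 0.01074 × 456.5 = 4.903 L/h
D = CL × Css × τ / F = 4.903 × 13 × 4 / 0.58 = 439.6 mg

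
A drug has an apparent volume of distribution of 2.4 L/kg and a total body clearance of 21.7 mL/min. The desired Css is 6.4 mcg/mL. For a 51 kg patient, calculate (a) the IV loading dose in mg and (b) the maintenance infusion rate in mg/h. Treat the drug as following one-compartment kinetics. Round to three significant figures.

Vd = 2.4 L/kg × 51 kg = 122.4 L
Loading dose = Vd × C = 122.4 × 6.4 = 783.4 mg
Convert clearance: 21.7 mL/min × 60 min/h ÷ 1000 mL/L = 1.302 L/h
Infusion rate = 1.302 L/h × 6.4 mg/L = 8.333 mg/h

(a) 783 mg; (b) 8.33 mg/h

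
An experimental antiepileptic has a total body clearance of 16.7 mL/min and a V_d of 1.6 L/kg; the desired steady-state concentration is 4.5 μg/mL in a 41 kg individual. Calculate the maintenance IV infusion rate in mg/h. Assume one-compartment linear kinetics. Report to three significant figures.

CL = 16.7 mL/min = 16.7 × 0.06 = 1.002 L/h
At steady state, infusion rate equals elimination rate: rate in = CL × Css.
Infusion rate = CL · Css = 1.002 L/h × 4.5 mg/L = 4.509 mg/h

4.51 mg/h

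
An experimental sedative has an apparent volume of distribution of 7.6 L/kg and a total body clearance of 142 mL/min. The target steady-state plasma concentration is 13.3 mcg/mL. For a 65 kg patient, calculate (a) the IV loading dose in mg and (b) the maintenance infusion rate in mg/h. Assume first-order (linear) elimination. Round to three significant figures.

Vd(total) = 65 kg × 7.6 L/kg = 494.0 L
LD = Vd · C_target = 494.0 × 13.3 = 6570 mg
Convert clearance: 142 mL/min × 60 min/h ÷ 1000 mL/L = 8.520 L/h
Infusion rate = 8.520 L/h × 13.3 mg/L = 113.3 mg/h

(a) 6570 mg; (b) 113 mg/h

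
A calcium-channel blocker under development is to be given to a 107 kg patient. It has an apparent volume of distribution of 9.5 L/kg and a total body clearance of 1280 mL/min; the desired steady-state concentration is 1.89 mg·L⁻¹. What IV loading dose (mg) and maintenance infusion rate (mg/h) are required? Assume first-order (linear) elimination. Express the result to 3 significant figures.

(a) 1920 mg; (b) 145 mg/h

Vd(total) = 107 kg × 9.5 L/kg = 1017 L
Loading: fill Vd to C_target → 1017 L × 1.89 mg/L = 1922 mg
CL = 1280 mL/min × 60/1000 = 76.80 L/h
Maintenance infusion rate = CL × Css = 76.80 × 1.89 = 145.2 mg/h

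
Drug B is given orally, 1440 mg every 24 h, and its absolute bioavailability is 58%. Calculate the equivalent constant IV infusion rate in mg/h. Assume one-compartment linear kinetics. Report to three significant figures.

34.8 mg/h

Equivalent systemic input: infusion rate = F·D/τ.
Rate = 0.58 × 1440 / 24 = 34.80 mg/h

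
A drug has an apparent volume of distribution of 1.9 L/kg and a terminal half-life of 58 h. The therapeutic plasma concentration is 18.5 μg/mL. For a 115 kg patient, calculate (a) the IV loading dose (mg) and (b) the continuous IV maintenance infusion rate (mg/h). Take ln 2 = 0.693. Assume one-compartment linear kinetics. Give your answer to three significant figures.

Total Vd = 1.9 × 115 = 218.5 L
LD = Vd × C = 218.5 × 18.5 = 4042 mg
CL = 0.693 × Vd / t½ = 0.693 × 218.5 / 58 = 2.611 L/h
Infusion rate = CL × Css = 2.611 × 18.5 = 48.30 mg/h

(a) 4040 mg; (b) 48.3 mg/h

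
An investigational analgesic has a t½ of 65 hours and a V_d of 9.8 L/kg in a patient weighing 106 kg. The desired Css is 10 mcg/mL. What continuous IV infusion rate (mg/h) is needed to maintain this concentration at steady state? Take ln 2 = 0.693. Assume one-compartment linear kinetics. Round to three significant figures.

Total Vd = 9.8 × 106 = 1039 L
k = 0.693/65 = 0.01066 h⁻¹, so CL = k·Vd = 0.01066 × 1039 = 11.08 L/h
Infusion rate = CL × Css = 11.08 × 10 = 110.8 mg/h

111 mg/h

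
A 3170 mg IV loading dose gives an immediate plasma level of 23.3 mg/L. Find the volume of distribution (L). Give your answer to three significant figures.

136 L

Immediately after an IV bolus, C₀ = Dose / Vd, so Vd = Dose / C₀.
Vd = 3170 / 23.3 = 136.1 L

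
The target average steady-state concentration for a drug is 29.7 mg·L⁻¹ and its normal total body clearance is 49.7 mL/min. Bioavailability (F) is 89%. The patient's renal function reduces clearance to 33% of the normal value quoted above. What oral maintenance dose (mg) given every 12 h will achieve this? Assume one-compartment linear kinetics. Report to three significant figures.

394 mg

CL = 49.7 mL/min = 49.7 × 0.06 = 2.982 L/h
Patient clearance = 0.33 × 2.982 = 0.9841 L/h
At steady state, dose per interval replaces the amount cleared in that interval: F·D/τ = CL·Css.
D = CL × Css × τ / F = 0.9841 × 29.7 × 12 / 0.89 = 394.1 mg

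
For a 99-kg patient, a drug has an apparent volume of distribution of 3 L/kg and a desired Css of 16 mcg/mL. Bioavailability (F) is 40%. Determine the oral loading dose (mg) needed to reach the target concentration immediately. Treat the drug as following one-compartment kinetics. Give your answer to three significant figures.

Vd(total) = 99 kg × 3 L/kg = 297.0 L
The loading dose fills Vd to the target concentration.
LD = Vd × C / F = 297.0 × 16.00 / 0.4 = 11880 mg

11900 mg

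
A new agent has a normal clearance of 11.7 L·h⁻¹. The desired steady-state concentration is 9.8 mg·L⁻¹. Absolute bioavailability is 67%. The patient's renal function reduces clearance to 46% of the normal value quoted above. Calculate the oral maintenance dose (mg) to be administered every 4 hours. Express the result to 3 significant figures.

315 mg

Patient clearance = 0.46 × 11.70 = 5.382 L/h
D = CL × Css × τ / F = 5.382 × 9.8 × 4 / 0.67 = 314.9 mg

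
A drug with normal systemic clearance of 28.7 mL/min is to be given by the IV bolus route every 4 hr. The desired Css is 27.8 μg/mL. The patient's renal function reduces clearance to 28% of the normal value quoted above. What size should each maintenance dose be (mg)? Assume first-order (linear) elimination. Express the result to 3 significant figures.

53.6 mg

CL = 28.7 mL/min = 28.7 × 0.06 = 1.722 L/h
Patient clearance = 0.28 × 1.722 = 0.4822 L/h
D = CL × Css × τ = 0.4822 × 27.8 × 4 = 53.62 mg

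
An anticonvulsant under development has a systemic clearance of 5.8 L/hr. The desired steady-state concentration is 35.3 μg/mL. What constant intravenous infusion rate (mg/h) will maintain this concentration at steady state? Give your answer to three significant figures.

At steady state, infusion rate equals elimination rate: rate in = CL × Css.
R₀ = 5.800 × 35.3 = 204.7 mg/h

205 mg/h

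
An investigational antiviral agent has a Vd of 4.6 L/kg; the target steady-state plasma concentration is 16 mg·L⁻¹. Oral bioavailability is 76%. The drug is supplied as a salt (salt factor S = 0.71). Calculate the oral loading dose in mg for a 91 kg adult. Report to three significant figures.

12400 mg

Vd(total) = 91 kg × 4.6 L/kg = 418.6 L
The loading dose fills Vd to the target concentration.
LD = Vd × C / F / S = 418.6 × 16.00 / 0.76 / 0.71 = 12410 mg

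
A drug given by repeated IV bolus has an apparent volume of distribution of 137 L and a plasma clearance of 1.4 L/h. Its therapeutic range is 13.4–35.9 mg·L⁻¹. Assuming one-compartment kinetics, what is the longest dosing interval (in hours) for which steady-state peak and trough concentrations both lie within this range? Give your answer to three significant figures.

k = CL / Vd = 1.400 / 137.0 = 0.01022 h⁻¹
Between IV bolus doses, concentration decays as C = C₀·e^(−kτ), so C_peak/C_trough = e^(kτ).
τ_max = ln(C_peak/C_trough) / k = ln(35.9/13.4) / 0.01022 = 0.9855 / 0.01022 = 96.43 h

96.4 h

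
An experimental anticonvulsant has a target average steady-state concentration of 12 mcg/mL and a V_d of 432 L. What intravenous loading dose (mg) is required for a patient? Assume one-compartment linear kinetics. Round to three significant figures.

The loading dose fills Vd to the target concentration.
LD = Vd × C = 432.0 × 12.00 = 5184 mg

5180 mg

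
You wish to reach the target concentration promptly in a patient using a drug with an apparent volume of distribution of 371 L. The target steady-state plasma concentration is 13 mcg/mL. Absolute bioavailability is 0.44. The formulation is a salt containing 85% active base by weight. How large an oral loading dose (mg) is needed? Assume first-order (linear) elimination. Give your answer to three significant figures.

The loading dose fills Vd to the target concentration.
LD = Vd × C / F / S = 371.0 × 13.00 / 0.44 / 0.85 = 12900 mg

12900 mg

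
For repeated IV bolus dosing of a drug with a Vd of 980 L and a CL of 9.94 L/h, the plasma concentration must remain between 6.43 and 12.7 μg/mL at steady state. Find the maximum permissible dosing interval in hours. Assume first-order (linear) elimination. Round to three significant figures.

67.1 h

k = CL / Vd = 9.940 / 980.0 = 0.01014 h⁻¹
Between IV bolus doses, concentration decays as C = C₀·e^(−kτ), so C_peak/C_trough = e^(kτ).
τ_max = ln(C_peak/C_trough) / k = ln(12.7/6.43) / 0.01014 = 0.6806 / 0.01014 = 67.12 h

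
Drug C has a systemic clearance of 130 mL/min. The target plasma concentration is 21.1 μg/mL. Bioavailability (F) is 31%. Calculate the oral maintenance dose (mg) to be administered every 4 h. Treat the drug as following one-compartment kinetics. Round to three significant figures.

CL = 130 mL/min = 130 × 0.06 = 7.800 L/h
At steady state, dose per interval replaces the amount cleared in that interval: F·D/τ = CL·Css.
D = CL × Css × τ / F = 7.800 × 21.1 × 4 / 0.31 = 2124 mg

2120 mg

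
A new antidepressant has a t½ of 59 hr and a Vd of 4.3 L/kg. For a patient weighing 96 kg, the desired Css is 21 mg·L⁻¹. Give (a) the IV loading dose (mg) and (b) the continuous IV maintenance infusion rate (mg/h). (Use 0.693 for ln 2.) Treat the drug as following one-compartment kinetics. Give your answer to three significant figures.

(a) 8670 mg; (b) 102 mg/h

Vd(total) = 96 kg × 4.3 L/kg = 412.8 L
LD = Vd × C = 412.8 × 21 = 8669 mg
CL = 0.693 × Vd / t½ = 0.693 × 412.8 / 59 = 4.849 L/h
Infusion rate = CL × Css = 4.849 × 21 = 101.8 mg/h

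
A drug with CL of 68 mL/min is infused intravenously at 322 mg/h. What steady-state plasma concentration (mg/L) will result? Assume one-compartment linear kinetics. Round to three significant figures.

78.9 mg/L

CL = 68 mL/min × 60/1000 = 4.080 L/h
Css = rate / CL = 322 / 4.080 = 78.92 mg/L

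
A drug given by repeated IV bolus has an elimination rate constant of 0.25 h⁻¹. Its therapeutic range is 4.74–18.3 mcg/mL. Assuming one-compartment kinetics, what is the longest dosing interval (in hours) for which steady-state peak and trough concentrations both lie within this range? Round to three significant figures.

5.40 h

Between IV bolus doses, concentration decays as C = C₀·e^(−kτ), so C_peak/C_trough = e^(kτ).
τ_max = ln(C_peak/C_trough) / k = ln(18.3/4.74) / 0.2500 = 1.351 / 0.2500 = 5.404 h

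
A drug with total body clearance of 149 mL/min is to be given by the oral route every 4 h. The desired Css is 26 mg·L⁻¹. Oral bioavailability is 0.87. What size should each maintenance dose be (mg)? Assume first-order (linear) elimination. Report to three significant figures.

1070 mg

Convert clearance: 149 mL/min × 60 min/h ÷ 1000 mL/L = 8.940 L/h
D = CL × Css × τ / F = 8.940 × 26 × 4 / 0.87 = 1069 mg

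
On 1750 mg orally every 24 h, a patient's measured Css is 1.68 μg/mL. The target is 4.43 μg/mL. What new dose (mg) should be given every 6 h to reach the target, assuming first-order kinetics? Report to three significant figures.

With linear kinetics, Css is proportional to dose rate (D/τ) at fixed clearance.
D₂ = D₁ × (Css,target / Css,current) × (τ₂/τ₁) = 1750 × (4.43/1.68) × (6/24) = 1154 mg

1150 mg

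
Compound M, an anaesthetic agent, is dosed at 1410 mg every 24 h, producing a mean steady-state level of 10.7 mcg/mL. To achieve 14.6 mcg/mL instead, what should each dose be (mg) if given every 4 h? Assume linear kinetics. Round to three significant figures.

321 mg

For first-order elimination, Css ∝ F·D/(CL·τ); F and CL are unchanged, so Css ∝ D/τ.
D₂ = D₁ × (Css,target / Css,current) × (τ₂/τ₁) = 1410 × (14.6/10.7) × (4/24) = 320.7 mg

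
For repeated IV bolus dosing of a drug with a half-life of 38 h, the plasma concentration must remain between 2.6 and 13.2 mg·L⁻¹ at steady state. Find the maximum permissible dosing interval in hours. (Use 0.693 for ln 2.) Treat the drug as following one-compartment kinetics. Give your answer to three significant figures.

k = 0.693 / t½ = 0.693 / 38 = 0.01824 h⁻¹
Between IV bolus doses, concentration decays as C = C₀·e^(−kτ), so C_peak/C_trough = e^(kτ).
τ_max = ln(C_peak/C_trough) / k = ln(13.2/2.6) / 0.01824 = 1.625 / 0.01824 = 89.09 h

89.1 h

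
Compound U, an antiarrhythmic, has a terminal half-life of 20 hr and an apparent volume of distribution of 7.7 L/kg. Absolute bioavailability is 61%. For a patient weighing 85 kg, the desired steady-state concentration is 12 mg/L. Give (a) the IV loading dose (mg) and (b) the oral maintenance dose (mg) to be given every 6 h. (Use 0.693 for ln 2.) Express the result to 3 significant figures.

(a) 7850 mg; (b) 2680 mg

Total Vd = 7.7 × 85 = 654.5 L
LD = Vd × C = 654.5 × 12 = 7854 mg
CL = 0.693 × Vd / t½ = 0.693 × 654.5 / 20 = 22.68 L/h
D = CL × Css × τ / F = 22.68 × 12 × 6 / 0.61 = 2677 mg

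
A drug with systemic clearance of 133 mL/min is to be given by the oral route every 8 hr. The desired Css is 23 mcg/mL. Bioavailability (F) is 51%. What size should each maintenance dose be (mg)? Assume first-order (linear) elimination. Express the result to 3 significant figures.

CL = 133 mL/min = 133 × 0.06 = 7.980 L/h
D = CL × Css × τ / F = 7.980 × 23 × 8 / 0.51 = 2879 mg

2880 mg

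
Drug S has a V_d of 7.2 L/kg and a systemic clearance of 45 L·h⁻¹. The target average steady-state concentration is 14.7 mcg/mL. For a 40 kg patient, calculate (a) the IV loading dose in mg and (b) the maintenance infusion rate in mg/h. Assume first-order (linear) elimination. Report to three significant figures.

(a) 4230 mg; (b) 662 mg/h

Vd(total) = 40 kg × 7.2 L/kg = 288.0 L
Loading dose = Vd × C = 288.0 × 14.7 = 4234 mg
Maintenance: replace elimination → rate = CL × Css = 45.00 × 14.7 = 661.5 mg/h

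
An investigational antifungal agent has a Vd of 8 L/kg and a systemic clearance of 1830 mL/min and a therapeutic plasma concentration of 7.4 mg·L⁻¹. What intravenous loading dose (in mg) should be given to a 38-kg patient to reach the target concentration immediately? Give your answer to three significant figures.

2250 mg

Vd = 8 L/kg × 38 kg = 304.0 L
LD = Vd × C = 304.0 × 7.400 = 2250 mg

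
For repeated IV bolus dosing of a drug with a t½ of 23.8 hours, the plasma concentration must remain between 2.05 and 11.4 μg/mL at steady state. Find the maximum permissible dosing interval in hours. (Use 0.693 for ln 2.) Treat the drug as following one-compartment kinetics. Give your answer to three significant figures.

k = 0.693 / t½ = 0.693 / 23.8 = 0.02912 h⁻¹
Between IV bolus doses, concentration decays as C = C₀·e^(−kτ), so C_peak/C_trough = e^(kτ).
τ_max = ln(C_peak/C_trough) / k = ln(11.4/2.05) / 0.02912 = 1.716 / 0.02912 = 58.93 h

58.9 h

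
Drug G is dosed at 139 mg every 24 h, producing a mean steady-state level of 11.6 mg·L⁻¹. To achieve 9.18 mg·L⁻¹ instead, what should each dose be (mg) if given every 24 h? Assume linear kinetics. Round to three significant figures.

For first-order elimination, Css ∝ F·D/(CL·τ); F and CL are unchanged, so Css ∝ D/τ.
D₂ = D₁ × (Css,target / Css,current) = 139 × 9.18/11.6 = 110.0 mg

110 mg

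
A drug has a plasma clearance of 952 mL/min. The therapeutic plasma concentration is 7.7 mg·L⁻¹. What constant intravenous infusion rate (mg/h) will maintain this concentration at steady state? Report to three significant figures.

440 mg/h

Convert clearance: 952 mL/min × 60 min/h ÷ 1000 mL/L = 57.12 L/h
Rate = CL × Css = 57.12 × 7.7 = 439.8 mg/h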